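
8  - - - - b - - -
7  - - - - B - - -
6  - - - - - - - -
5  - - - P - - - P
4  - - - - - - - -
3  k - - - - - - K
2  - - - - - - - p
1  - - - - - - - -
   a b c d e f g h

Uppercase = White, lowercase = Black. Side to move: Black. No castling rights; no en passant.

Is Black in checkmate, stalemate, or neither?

Black to move; black king on a3.
In check: yes, from the white bishop on e7.
King squares — a2: available; b2: available; b3: available; a4: available; b4: attacked by Be7.
Legal moves for Black: Ka4, Kb3, Kb2, Ka2.
Black is in check but has 4 legal moves → neither.

neither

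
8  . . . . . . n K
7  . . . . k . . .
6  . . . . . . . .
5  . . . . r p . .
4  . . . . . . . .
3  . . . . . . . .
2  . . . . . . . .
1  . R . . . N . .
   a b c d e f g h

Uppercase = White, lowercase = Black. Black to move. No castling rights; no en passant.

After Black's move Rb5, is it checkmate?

no

After Rb5: white king on h8; in check: no.
White is not in check, so this cannot be checkmate.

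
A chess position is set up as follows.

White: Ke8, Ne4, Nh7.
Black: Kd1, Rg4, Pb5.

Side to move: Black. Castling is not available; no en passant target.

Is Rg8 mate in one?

no

After Rg8: white king on e8; in check: yes, from the black rook on g8.
White has 4 legal replies: Kf7, Ke7, Kd7, Nf8.
In check but a legal move exists → not checkmate.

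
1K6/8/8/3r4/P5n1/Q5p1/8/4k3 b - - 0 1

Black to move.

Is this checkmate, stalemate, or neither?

Black to move; black king on e1.
In check: no.
Legal moves for Black include: Rd8+, Rd7, Rd6, Rh5, Rg5, Rf5, Re5, Rc5, Rb5+, Ra5, Rd4, Rd3, Rd2, Rd1, Nh6, Nf6, Ne5, Ne3, ... (list truncated; more exist).
Black has legal moves and is not in check → neither.

neither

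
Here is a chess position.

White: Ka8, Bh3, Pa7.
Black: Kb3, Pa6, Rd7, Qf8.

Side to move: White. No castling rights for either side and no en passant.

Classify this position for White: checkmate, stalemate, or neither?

White to move; white king on a8.
In check: yes, from the black queen on f8.
King squares — a7: own pawn; b7: attacked by Rd7; b8: attacked by Qf8.
Legal moves for White: none.
In check with no legal moves → checkmate.

checkmate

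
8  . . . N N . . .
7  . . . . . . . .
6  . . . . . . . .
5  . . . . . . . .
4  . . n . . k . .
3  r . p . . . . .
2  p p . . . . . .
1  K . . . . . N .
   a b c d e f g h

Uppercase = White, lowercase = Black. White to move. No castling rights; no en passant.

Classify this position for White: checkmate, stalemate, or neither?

checkmate

White to move; white king on a1.
In check: yes, from the black pawn on b2.
King squares — b1: attacked by Pa2; a2: attacked by Ra3; b2: attacked by Pc3.
Legal moves for White: none.
In check with no legal moves → checkmate.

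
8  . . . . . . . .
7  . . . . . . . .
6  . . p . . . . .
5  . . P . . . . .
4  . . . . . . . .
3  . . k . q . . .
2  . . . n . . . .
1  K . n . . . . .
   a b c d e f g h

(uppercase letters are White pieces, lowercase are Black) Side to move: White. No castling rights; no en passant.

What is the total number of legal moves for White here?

White to move; king on a1.
In check: no.
Legal moves: none.
Count: 0.

0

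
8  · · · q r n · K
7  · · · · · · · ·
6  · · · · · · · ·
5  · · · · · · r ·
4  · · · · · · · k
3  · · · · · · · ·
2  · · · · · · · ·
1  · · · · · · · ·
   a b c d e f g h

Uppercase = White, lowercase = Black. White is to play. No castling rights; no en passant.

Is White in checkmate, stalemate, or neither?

White to move; white king on h8.
In check: no.
King squares — g7: attacked by Rg5; h7: attacked by Nf8; g8: attacked by Rg5.
Legal moves for White: none.
Not in check and no legal moves → stalemate.

stalemate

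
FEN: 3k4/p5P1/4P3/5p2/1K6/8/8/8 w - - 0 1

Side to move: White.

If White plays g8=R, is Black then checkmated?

no

After g8=R: black king on d8; in check: yes, from the white rook on g8.
Black has 2 legal replies: Ke7, Kc7.
In check but a legal move exists → not checkmate.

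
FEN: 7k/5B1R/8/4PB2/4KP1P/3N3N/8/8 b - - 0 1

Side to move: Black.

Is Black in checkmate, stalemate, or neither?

checkmate

Black to move; black king on h8.
In check: yes, from the white rook on h7.
King squares — g7: attacked by Rh7; h7: attacked by Bf5; g8: attacked by Bf7.
Legal moves for Black: none.
In check with no legal moves → checkmate.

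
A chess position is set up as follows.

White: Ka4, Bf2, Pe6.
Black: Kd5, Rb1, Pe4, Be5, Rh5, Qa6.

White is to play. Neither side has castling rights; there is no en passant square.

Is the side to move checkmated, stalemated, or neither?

White to move; white king on a4.
In check: yes, from the black queen on a6.
King squares — a3: attacked by Qa6; b3: attacked by Rb1; b4: attacked by Rb1; a5: attacked by Qa6; b5: attacked by Rb1.
Legal moves for White: none.
In check with no legal moves → checkmate.

checkmate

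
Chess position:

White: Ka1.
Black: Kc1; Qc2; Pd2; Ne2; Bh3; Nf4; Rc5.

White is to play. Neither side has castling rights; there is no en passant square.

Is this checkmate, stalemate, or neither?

stalemate

White to move; white king on a1.
In check: no.
King squares — b1: attacked by Kc1; a2: attacked by Qc2; b2: attacked by Kc1.
Legal moves for White: none.
Not in check and no legal moves → stalemate.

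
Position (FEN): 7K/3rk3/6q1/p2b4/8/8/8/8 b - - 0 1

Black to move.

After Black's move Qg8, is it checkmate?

After Qg8: white king on h8; in check: yes, from the black queen on g8.
King squares — g7: attacked by Qg8; h7: attacked by Qg8; g8: attacked by Bd5.
White has no legal moves → checkmate.

yes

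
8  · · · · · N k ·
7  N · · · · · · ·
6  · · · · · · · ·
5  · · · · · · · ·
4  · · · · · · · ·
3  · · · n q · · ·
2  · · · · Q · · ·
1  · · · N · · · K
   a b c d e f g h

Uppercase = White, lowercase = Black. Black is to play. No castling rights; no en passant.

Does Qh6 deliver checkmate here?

no

After Qh6: white king on h1; in check: yes, from the black queen on h6.
White has 4 legal replies: Kg2, Kg1, Qh5, Qh2.
In check but a legal move exists → not checkmate.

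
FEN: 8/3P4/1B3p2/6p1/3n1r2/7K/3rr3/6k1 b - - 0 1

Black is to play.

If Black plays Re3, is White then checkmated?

After Re3: white king on h3; in check: yes, from the black rook on e3.
King squares — g2: attacked by Kg1; h2: attacked by Kg1; g3: attacked by Re3; g4: attacked by Rf4; h4: attacked by Rf4.
White has no legal moves → checkmate.

yes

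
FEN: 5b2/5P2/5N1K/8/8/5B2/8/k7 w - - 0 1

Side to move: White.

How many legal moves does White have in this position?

4

White to move; king on h6.
In check: yes, from the black bishop on f8.
Legal moves: Kh7, Kg6, Kh5, Kg5.
Count: 4.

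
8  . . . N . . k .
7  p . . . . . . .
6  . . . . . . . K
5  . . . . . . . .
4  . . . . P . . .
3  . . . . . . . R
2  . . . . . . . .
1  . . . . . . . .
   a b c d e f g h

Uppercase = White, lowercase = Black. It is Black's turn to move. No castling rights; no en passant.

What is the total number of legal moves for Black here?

4

Black to move; king on g8.
In check: no.
Legal moves: Kh8, Kf8, a6, a5.
Count: 4.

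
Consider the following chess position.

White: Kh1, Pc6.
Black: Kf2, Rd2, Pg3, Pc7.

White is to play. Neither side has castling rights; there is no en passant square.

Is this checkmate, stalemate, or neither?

White to move; white king on h1.
In check: no.
King squares — g1: attacked by Kf2; g2: attacked by Kf2; h2: attacked by Pg3.
Legal moves for White: none.
Not in check and no legal moves → stalemate.

stalemate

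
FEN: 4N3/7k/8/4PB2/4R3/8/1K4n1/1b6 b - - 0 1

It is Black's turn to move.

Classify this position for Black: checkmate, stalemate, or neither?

Black to move; black king on h7.
In check: yes, from the white bishop on f5.
Legal moves for Black: Kh8, Kg8, Kh6.
Black is in check but has 3 legal moves → neither.

neither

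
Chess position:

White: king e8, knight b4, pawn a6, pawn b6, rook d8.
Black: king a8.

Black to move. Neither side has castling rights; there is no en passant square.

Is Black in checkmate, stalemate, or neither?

checkmate

Black to move; black king on a8.
In check: yes, from the white rook on d8.
King squares — a7: attacked by Pb6; b7: attacked by Pa6; b8: attacked by Rd8.
Legal moves for Black: none.
In check with no legal moves → checkmate.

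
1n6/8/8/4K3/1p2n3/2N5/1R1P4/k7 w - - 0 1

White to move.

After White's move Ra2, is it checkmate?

After Ra2: black king on a1; in check: yes, from the white rook on a2.
King squares — b1: attacked by Nc3; a2: attacked by Nc3; b2: attacked by Ra2.
Black has no legal moves → checkmate.

yes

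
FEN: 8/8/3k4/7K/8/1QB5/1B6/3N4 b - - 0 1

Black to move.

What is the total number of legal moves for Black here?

Black to move; king on d6.
In check: no.
Legal moves: Ke7, Kd7, Kc7, Kc6, Kc5.
Count: 5.

5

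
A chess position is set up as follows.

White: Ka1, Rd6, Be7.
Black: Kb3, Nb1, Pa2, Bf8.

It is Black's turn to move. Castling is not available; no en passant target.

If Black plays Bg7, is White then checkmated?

After Bg7: white king on a1; in check: yes, from the black bishop on g7.
White has 3 legal replies: Bf6, Rf6, Rd4.
In check but a legal move exists → not checkmate.

no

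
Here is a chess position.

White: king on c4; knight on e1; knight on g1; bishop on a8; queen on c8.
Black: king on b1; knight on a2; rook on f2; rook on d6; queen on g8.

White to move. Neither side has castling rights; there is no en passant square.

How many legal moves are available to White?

5

White to move; king on c4.
In check: yes, from the black queen on g8.
Legal moves: Kc5, Kb5, Qxg8, Qe6, Bd5.
Count: 5.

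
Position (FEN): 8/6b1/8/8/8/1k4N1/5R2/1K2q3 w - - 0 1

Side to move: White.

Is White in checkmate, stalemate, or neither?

White to move; white king on b1.
In check: yes, from the black queen on e1.
King squares — a1: attacked by Qe1; c1: attacked by Qe1; a2: attacked by Kb3; b2: attacked by Kb3; c2: attacked by Kb3.
Legal moves for White: none.
In check with no legal moves → checkmate.

checkmate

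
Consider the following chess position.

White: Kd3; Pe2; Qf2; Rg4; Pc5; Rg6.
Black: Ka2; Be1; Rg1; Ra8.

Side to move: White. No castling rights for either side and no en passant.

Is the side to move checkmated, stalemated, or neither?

White to move; white king on d3.
In check: no.
Legal moves for White include: Rg8, Rg7, Rh6, Rf6, Re6, Rd6, Rc6, Rb6, Ra6+, R6g5, R4g5, Rh4, Rf4, Re4, Rd4, Rc4, Rb4, Ra4+, ... (list truncated; more exist).
White has legal moves and is not in check → neither.

neither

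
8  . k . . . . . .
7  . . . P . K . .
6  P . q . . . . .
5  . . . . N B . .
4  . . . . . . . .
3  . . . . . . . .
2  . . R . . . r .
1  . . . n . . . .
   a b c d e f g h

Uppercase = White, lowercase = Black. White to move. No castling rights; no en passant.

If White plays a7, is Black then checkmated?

no

After a7: black king on b8; in check: yes, from the white pawn on a7.
Black has 4 legal replies: Ka8, Kc7, Kb7, Kxa7.
In check but a legal move exists → not checkmate.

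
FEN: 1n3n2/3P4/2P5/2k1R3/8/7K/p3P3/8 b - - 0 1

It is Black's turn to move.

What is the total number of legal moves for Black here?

Black to move; king on c5.
In check: yes, from the white rook on e5.
Legal moves: Kd6, Kxc6, Kb6, Kd4, Kc4, Kb4.
Count: 6.

6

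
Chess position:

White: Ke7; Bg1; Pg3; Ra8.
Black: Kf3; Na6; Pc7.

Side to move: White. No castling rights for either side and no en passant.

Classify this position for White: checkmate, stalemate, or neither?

neither

White to move; white king on e7.
In check: no.
Legal moves for White include: Rh8, Rg8, Rf8+, Re8, Rd8, Rc8, Rb8, Ra7, Rxa6, Kf8, Ke8, Kd8, Kf7, Kd7, Kf6, Ke6, Ba7, Bb6, ... (list truncated; more exist).
White has legal moves and is not in check → neither.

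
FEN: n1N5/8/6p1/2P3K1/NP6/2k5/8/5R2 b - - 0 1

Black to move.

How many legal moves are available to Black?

Black to move; king on c3.
In check: yes, from the white knight on a4.
Legal moves: Kd4, Kc4, Kxb4, Kd3, Kb3, Kd2, Kc2.
Count: 7.

7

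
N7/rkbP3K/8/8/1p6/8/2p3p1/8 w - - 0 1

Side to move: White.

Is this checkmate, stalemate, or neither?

White to move; white king on h7.
In check: no.
Legal moves for White: Nxc7, Nb6, Kh8, Kg8, Kg7, Kh6, Kg6, d8=Q, d8=R, d8=B, d8=N+.
White has 11 legal moves and is not in check → neither.

neither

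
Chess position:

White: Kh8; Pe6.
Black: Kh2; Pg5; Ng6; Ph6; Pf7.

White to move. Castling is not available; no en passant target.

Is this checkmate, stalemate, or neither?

White to move; white king on h8.
In check: yes, from the black knight on g6.
Legal moves for White: Kg8, Kh7, Kg7.
White is in check but has 3 legal moves → neither.

neither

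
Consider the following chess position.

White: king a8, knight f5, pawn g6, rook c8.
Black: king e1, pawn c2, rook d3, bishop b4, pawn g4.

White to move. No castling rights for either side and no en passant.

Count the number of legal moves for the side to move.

24

White to move; king on a8.
In check: no.
Legal moves: Rh8, Rg8, Rf8, Re8+, Rd8, Rb8, Rc7, Rc6, Rc5, Rc4, Rc3, Rxc2, Kb8, Kb7, Ka7, Ng7, Ne7, Nh6, Nd6, Nh4, Nd4, Ng3, Ne3, g7.
Count: 24.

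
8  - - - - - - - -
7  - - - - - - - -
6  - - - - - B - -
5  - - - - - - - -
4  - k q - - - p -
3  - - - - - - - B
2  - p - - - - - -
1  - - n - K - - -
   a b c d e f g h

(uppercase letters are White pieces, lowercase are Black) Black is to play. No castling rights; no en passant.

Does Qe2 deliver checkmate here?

yes

After Qe2: white king on e1; in check: yes, from the black queen on e2.
King squares — d1: attacked by Qe2; f1: attacked by Qe2; d2: attacked by Qe2; e2: attacked by Nc1; f2: attacked by Qe2.
White has no legal moves → checkmate.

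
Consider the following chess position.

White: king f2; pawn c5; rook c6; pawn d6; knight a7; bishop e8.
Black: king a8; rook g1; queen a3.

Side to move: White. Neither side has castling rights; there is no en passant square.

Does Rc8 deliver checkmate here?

After Rc8: black king on a8; in check: yes, from the white rook on c8.
Black has 2 legal replies: Kb7, Kxa7.
In check but a legal move exists → not checkmate.

no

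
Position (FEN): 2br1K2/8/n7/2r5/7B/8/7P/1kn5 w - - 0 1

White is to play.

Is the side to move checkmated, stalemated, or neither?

White to move; white king on f8.
In check: yes, from the black rook on d8.
Legal moves for White: Kg7, Kf7, Ke7, Bxd8.
White is in check but has 4 legal moves → neither.

neither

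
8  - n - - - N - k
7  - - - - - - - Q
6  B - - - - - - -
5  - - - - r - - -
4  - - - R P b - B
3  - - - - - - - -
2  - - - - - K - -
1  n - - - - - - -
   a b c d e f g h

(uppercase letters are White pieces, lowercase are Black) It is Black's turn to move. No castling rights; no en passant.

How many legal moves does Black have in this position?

0

Black to move; king on h8.
In check: yes, from the white queen on h7.
Legal moves: none.
Count: 0.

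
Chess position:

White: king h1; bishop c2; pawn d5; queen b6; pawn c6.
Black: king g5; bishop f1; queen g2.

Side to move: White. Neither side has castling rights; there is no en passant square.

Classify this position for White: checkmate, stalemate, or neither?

White to move; white king on h1.
In check: yes, from the black queen on g2.
King squares — g1: attacked by Qg2; g2: attacked by Bf1; h2: attacked by Qg2.
Legal moves for White: none.
In check with no legal moves → checkmate.

checkmate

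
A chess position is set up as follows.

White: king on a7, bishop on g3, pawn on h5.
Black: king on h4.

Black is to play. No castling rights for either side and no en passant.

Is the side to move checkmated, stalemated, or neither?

Black to move; black king on h4.
In check: yes, from the white bishop on g3.
Legal moves for Black: Kxh5, Kg5, Kg4, Kh3, Kxg3.
Black is in check but has 5 legal moves → neither.

neither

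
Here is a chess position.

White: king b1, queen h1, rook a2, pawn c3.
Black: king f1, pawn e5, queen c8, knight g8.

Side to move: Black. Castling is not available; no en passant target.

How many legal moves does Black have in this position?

0

Black to move; king on f1.
In check: yes, from the white queen on h1.
Legal moves: none.
Count: 0.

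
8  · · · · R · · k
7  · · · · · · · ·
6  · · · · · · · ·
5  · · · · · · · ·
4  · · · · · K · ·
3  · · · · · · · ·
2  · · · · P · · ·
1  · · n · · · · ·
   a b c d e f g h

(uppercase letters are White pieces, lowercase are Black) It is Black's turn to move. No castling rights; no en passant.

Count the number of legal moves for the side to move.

Black to move; king on h8.
In check: yes, from the white rook on e8.
Legal moves: Kh7, Kg7.
Count: 2.

2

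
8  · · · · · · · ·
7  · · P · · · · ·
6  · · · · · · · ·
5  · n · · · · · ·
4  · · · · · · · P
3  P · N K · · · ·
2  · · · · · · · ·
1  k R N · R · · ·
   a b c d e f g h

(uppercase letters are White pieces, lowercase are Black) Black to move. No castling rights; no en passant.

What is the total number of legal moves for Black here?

0

Black to move; king on a1.
In check: yes, from the white rook on b1.
Legal moves: none.
Count: 0.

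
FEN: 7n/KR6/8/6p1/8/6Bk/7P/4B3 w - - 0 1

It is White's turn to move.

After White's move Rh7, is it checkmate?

no

After Rh7: black king on h3; in check: yes, from the white rook on h7.
Black has 2 legal replies: Kg4, Kg2.
In check but a legal move exists → not checkmate.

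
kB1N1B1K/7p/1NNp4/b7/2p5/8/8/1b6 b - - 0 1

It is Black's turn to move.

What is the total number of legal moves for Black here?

1

Black to move; king on a8.
In check: yes, from the white knight on b6.
Legal moves: Bxb6.
Count: 1.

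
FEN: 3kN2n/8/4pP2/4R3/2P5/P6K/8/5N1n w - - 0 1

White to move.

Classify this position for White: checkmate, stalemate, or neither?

neither

White to move; white king on h3.
In check: no.
Legal moves for White include: Ng7, Nc7, Nd6, Rxe6, Rh5, Rg5, Rf5, Rd5+, Rc5, Rb5, Ra5, Re4, Re3, Re2, Re1, Kh4, Kg4, Kh2, ... (list truncated; more exist).
White has legal moves and is not in check → neither.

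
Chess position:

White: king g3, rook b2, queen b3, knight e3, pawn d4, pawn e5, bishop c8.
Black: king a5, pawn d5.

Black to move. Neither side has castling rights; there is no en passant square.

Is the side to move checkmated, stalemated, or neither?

Black to move; black king on a5.
In check: no.
King squares — a4: attacked by Qb3; b4: attacked by Qb3; b5: attacked by Qb3; a6: attacked by Bc8; b6: attacked by Qb3.
Legal moves for Black: none.
Not in check and no legal moves → stalemate.

stalemate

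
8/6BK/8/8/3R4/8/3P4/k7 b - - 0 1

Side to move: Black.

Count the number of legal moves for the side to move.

Black to move; king on a1.
In check: no.
Legal moves: Kb2, Ka2, Kb1.
Count: 3.

3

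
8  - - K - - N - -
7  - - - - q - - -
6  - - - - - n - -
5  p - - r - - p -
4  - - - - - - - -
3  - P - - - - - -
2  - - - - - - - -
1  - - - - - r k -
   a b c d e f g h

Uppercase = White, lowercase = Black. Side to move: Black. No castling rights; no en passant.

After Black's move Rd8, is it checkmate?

After Rd8: white king on c8; in check: yes, from the black rook on d8.
King squares — b7: attacked by Qe7; c7: attacked by Qe7; d7: attacked by Nf6; b8: attacked by Rd8; d8: attacked by Qe7.
White has no legal moves → checkmate.

yes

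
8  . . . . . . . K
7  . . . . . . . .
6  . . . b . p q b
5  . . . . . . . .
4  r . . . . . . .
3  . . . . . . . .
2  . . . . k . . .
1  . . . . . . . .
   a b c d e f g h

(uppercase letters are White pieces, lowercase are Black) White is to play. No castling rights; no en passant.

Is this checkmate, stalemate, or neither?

White to move; white king on h8.
In check: no.
King squares — g7: attacked by Qg6; h7: attacked by Qg6; g8: attacked by Qg6.
Legal moves for White: none.
Not in check and no legal moves → stalemate.

stalemate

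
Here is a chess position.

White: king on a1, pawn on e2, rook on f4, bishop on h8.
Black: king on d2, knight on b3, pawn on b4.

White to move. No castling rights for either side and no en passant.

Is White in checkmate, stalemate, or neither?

neither

White to move; white king on a1.
In check: yes, from the black knight on b3.
Legal moves for White: Kb2, Ka2, Kb1.
White is in check but has 3 legal moves → neither.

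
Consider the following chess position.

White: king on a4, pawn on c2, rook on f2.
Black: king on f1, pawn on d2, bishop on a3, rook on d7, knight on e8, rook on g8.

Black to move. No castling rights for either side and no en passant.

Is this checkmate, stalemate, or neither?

neither

Black to move; black king on f1.
In check: yes, from the white rook on f2.
Legal moves for Black: Kxf2, Kg1, Ke1.
Black is in check but has 3 legal moves → neither.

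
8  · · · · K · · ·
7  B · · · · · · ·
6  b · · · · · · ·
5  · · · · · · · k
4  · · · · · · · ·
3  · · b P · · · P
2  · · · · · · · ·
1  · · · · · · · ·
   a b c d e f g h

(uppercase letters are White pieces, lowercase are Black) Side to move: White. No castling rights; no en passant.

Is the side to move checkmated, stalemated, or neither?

neither

White to move; white king on e8.
In check: no.
Legal moves for White: Kf8, Kd8, Kf7, Ke7, Kd7, Bb8, Bb6, Bc5, Bd4, Be3, Bf2, Bg1, h4, d4.
White has 14 legal moves and is not in check → neither.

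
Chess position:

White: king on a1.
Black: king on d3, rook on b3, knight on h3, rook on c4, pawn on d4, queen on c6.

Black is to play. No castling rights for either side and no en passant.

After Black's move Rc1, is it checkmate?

no

After Rc1: white king on a1; in check: yes, from the black rook on c1.
White has 1 legal reply: Ka2.
In check but a legal move exists → not checkmate.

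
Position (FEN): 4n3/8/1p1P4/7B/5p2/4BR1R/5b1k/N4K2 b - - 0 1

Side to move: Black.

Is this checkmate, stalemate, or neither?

checkmate

Black to move; black king on h2.
In check: yes, from the white rook on h3.
King squares — g1: attacked by Kf1; h1: attacked by Rh3; g2: attacked by Kf1; g3: attacked by Rf3; h3: attacked by Rf3.
Legal moves for Black: none.
In check with no legal moves → checkmate.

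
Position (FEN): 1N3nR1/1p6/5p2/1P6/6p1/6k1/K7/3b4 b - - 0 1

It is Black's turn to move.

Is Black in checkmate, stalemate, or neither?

Black to move; black king on g3.
In check: no.
Legal moves for Black: Nh7, Nd7, Ng6, Ne6, Kh4, Kf4, Kh3, Kf3, Kh2, Kg2, Kf2, Ba4, Bf3, Bb3+, Be2, Bc2, b6, f5.
Black has 18 legal moves and is not in check → neither.

neither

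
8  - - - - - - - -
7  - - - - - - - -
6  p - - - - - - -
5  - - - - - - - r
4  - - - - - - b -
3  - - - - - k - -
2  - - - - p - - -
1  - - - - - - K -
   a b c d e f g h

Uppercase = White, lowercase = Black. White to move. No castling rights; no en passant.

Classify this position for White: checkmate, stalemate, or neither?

stalemate

White to move; white king on g1.
In check: no.
King squares — f1: attacked by Pe2; h1: attacked by Rh5; f2: attacked by Kf3; g2: attacked by Kf3; h2: attacked by Rh5.
Legal moves for White: none.
Not in check and no legal moves → stalemate.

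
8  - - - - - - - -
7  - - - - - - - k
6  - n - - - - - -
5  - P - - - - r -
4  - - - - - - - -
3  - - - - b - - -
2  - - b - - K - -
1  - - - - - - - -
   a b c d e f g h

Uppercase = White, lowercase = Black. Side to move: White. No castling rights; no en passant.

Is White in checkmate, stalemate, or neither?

White to move; white king on f2.
In check: yes, from the black bishop on e3.
Legal moves for White: Kf3, Kxe3, Ke2, Kf1, Ke1.
White is in check but has 5 legal moves → neither.

neither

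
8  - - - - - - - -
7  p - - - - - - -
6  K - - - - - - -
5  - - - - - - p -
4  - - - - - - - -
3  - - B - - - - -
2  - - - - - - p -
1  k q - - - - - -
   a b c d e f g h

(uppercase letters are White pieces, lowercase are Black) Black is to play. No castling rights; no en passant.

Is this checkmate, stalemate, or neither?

Black to move; black king on a1.
In check: yes, from the white bishop on c3.
King squares — b1: own queen; a2: available; b2: attacked by Bc3.
Legal moves for Black: Ka2, Qb2.
Black is in check but has 2 legal moves → neither.

neither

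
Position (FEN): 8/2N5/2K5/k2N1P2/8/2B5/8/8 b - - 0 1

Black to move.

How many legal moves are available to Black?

Black to move; king on a5.
In check: yes, from the white bishop on c3.
Legal moves: Ka4.
Count: 1.

1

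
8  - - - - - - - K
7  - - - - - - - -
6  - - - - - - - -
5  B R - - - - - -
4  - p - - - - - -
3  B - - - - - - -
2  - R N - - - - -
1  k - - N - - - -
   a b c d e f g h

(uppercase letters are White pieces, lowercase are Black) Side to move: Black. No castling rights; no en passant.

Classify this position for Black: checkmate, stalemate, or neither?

Black to move; black king on a1.
In check: yes, from the white knight on c2.
King squares — b1: attacked by Rb2; a2: attacked by Rb2; b2: attacked by Nd1.
Legal moves for Black: none.
In check with no legal moves → checkmate.

checkmate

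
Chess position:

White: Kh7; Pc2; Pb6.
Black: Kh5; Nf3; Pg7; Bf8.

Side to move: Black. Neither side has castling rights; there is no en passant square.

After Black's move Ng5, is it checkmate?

After Ng5: white king on h7; in check: yes, from the black knight on g5.
White has 2 legal replies: Kh8, Kg8.
In check but a legal move exists → not checkmate.

no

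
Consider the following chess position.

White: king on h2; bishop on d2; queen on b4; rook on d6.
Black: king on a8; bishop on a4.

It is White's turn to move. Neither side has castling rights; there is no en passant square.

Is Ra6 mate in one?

After Ra6: black king on a8; in check: yes, from the white rook on a6.
King squares — a7: attacked by Ra6; b7: attacked by Qb4; b8: attacked by Qb4.
Black has no legal moves → checkmate.

yes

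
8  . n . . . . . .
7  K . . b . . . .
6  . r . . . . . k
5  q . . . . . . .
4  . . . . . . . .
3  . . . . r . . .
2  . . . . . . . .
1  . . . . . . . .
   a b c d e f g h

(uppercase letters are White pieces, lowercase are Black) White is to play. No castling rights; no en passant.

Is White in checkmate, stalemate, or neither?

White to move; white king on a7.
In check: yes, from the black queen on a5.
King squares — a6: attacked by Qa5; b6: attacked by Qa5; b7: attacked by Rb6; a8: attacked by Qa5; b8: attacked by Rb6.
Legal moves for White: none.
In check with no legal moves → checkmate.

checkmate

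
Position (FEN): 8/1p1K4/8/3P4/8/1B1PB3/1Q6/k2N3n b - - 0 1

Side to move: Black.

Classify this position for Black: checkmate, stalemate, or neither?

Black to move; black king on a1.
In check: yes, from the white queen on b2.
King squares — b1: attacked by Qb2; a2: attacked by Qb2; b2: attacked by Nd1.
Legal moves for Black: none.
In check with no legal moves → checkmate.

checkmate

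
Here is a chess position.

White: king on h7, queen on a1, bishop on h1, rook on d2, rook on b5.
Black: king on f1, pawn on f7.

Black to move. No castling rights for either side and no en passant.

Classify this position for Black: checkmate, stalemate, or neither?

Black to move; black king on f1.
In check: yes, from the white queen on a1.
King squares — e1: attacked by Qa1; g1: attacked by Qa1; e2: attacked by Rd2; f2: attacked by Rd2; g2: attacked by Bh1.
Legal moves for Black: none.
In check with no legal moves → checkmate.

checkmate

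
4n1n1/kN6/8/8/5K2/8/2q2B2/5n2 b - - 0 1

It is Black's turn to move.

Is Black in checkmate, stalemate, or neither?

neither

Black to move; black king on a7.
In check: yes, from the white bishop on f2.
Legal moves for Black: Kb8, Ka8, Kxb7, Ka6, Qc5, Qxf2+, Ne3.
Black is in check but has 7 legal moves → neither.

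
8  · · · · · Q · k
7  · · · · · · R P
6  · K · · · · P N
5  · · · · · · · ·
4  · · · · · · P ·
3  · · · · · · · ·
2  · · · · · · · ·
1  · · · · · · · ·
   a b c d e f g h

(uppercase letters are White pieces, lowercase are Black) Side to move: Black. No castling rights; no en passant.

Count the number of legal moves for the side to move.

Black to move; king on h8.
In check: yes, from the white queen on f8.
Legal moves: none.
Count: 0.

0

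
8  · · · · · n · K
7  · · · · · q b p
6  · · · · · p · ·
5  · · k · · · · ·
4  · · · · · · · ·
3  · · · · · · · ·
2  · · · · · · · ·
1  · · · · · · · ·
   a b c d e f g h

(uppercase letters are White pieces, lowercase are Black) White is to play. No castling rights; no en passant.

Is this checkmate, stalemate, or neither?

White to move; white king on h8.
In check: yes, from the black bishop on g7.
King squares — g7: attacked by Qf7; h7: attacked by Nf8; g8: attacked by Qf7.
Legal moves for White: none.
In check with no legal moves → checkmate.

checkmate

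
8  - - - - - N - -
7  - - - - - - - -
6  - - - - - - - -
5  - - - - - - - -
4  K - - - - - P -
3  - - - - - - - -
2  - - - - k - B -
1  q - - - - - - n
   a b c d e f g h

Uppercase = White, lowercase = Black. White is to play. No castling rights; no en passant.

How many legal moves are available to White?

White to move; king on a4.
In check: yes, from the black queen on a1.
Legal moves: Kb5, Kb4, Kb3.
Count: 3.

3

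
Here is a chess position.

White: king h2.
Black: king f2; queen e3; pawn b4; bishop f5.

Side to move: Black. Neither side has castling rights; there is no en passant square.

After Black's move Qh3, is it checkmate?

After Qh3: white king on h2; in check: yes, from the black queen on h3.
King squares — g1: attacked by Kf2; h1: attacked by Qh3; g2: attacked by Kf2; g3: attacked by Kf2; h3: attacked by Bf5.
White has no legal moves → checkmate.

yes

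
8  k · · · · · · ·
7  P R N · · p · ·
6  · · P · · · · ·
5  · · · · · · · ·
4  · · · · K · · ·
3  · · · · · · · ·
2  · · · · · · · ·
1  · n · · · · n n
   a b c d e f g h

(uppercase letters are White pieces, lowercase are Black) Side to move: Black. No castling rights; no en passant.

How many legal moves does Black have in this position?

0

Black to move; king on a8.
In check: yes, from the white knight on c7.
Legal moves: none.
Count: 0.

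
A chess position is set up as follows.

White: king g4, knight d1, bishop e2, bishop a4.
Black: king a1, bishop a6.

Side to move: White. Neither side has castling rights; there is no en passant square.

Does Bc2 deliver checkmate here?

no

After Bc2: black king on a1; in check: no.
Black is not in check, so this cannot be checkmate.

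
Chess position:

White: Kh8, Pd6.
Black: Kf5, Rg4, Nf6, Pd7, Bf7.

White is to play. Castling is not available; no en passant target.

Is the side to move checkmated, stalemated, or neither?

stalemate

White to move; white king on h8.
In check: no.
King squares — g7: attacked by Rg4; h7: attacked by Nf6; g8: attacked by Rg4.
Legal moves for White: none.
Not in check and no legal moves → stalemate.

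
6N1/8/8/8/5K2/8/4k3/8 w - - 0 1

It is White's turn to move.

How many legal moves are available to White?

9

White to move; king on f4.
In check: no.
Legal moves: Ne7, Nh6, Nf6, Kg5, Kf5, Ke5, Kg4, Ke4, Kg3.
Count: 9.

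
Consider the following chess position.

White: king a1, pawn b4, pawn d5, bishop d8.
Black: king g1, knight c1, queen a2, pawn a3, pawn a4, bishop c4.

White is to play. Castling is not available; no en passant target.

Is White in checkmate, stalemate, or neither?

checkmate

White to move; white king on a1.
In check: yes, from the black queen on a2.
King squares — b1: attacked by Qa2; a2: attacked by Nc1; b2: attacked by Qa2.
Legal moves for White: none.
In check with no legal moves → checkmate.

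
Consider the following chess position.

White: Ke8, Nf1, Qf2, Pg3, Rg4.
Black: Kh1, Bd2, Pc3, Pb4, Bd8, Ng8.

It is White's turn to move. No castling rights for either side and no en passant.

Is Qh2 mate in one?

yes

After Qh2: black king on h1; in check: yes, from the white queen on h2.
King squares — g1: attacked by Qh2; g2: attacked by Qh2; h2: attacked by Nf1.
Black has no legal moves → checkmate.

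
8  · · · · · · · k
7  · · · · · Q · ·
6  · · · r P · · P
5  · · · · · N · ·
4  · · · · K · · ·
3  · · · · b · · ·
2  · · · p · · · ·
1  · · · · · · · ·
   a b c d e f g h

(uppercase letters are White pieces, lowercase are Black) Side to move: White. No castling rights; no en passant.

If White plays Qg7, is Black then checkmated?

After Qg7: black king on h8; in check: yes, from the white queen on g7.
King squares — g7: attacked by Nf5; h7: attacked by Qg7; g8: attacked by Qg7.
Black has no legal moves → checkmate.

yes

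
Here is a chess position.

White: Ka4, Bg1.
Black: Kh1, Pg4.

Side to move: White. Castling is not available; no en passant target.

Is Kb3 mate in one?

After Kb3: black king on h1; in check: no.
Black is not in check, so this cannot be checkmate.

no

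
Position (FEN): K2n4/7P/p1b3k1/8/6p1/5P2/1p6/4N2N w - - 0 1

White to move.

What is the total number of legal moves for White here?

2

White to move; king on a8.
In check: yes, from the black bishop on c6.
Legal moves: Kb8, Ka7.
Count: 2.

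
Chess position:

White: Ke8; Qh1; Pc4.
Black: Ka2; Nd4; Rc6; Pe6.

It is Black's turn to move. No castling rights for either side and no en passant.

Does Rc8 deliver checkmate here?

After Rc8: white king on e8; in check: yes, from the black rook on c8.
White has 3 legal replies: Kf7, Ke7, Kd7.
In check but a legal move exists → not checkmate.

no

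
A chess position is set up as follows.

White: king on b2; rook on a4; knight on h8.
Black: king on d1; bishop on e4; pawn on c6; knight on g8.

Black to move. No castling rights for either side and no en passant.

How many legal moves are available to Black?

17

Black to move; king on d1.
In check: no.
Legal moves: Ne7, Nh6, Nf6, Bh7, Bg6, Bf5, Bd5, Bf3, Bd3, Bg2, Bc2, Bh1, Bb1, Ke2, Kd2, Ke1, c5.
Count: 17.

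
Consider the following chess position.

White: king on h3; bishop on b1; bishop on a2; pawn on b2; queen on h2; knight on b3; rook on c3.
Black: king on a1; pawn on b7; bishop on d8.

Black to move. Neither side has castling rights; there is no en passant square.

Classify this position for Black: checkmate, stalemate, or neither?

Black to move; black king on a1.
In check: yes, from the white knight on b3.
King squares — b1: attacked by Ba2; a2: attacked by Bb1; b2: attacked by Qh2.
Legal moves for Black: none.
In check with no legal moves → checkmate.

checkmate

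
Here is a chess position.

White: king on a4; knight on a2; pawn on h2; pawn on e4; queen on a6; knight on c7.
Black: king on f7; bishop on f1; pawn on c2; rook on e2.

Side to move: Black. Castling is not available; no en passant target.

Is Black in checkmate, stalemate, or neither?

Black to move; black king on f7.
In check: no.
Legal moves for Black: Kg8, Kf8, Kg7, Ke7, Rxe4+, Re3, Rxh2, Rg2, Rf2, Rd2, Re1, Bh3, Bg2, c1=Q, c1=R, c1=B, c1=N.
Black has 17 legal moves and is not in check → neither.

neither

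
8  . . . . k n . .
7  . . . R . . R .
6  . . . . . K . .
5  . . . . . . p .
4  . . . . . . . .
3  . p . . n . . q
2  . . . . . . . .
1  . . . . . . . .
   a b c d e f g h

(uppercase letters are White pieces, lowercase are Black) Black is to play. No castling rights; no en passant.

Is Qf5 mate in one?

After Qf5: white king on f6; in check: yes, from the black queen on f5.
King squares — e5: attacked by Qf5; f5: attacked by Ne3; g5: attacked by Qf5; e6: attacked by Qf5; g6: attacked by Qf5; e7: attacked by Ke8; f7: attacked by Qf5; g7: own rook.
White has no legal moves → checkmate.

yes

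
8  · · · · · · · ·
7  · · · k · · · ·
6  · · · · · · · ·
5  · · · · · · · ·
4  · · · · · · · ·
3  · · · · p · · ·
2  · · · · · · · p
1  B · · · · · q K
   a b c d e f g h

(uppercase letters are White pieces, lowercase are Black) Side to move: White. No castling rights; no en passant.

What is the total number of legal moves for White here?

White to move; king on h1.
In check: yes, from the black queen on g1.
Legal moves: none.
Count: 0.

0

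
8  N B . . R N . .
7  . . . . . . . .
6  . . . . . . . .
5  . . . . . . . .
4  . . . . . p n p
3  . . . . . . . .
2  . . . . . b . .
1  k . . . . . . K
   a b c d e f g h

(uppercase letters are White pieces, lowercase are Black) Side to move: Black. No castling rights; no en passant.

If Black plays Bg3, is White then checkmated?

After Bg3: white king on h1; in check: no.
White is not in check, so this cannot be checkmate.

no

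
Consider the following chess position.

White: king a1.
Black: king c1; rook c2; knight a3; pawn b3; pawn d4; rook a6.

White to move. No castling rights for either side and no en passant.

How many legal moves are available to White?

White to move; king on a1.
In check: no.
Legal moves: none.
Count: 0.

0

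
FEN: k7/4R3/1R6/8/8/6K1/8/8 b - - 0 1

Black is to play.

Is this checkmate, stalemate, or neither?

stalemate

Black to move; black king on a8.
In check: no.
King squares — a7: attacked by Re7; b7: attacked by Rb6; b8: attacked by Rb6.
Legal moves for Black: none.
Not in check and no legal moves → stalemate.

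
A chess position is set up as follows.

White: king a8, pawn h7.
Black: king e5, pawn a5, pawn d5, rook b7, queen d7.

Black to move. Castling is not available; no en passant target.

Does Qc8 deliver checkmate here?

After Qc8: white king on a8; in check: yes, from the black queen on c8.
King squares — a7: attacked by Rb7; b7: attacked by Qc8; b8: attacked by Rb7.
White has no legal moves → checkmate.

yes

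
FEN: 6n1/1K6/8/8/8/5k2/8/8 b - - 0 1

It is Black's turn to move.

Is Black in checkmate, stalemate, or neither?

Black to move; black king on f3.
In check: no.
Legal moves for Black: Ne7, Nh6, Nf6, Kg4, Kf4, Ke4, Kg3, Ke3, Kg2, Kf2, Ke2.
Black has 11 legal moves and is not in check → neither.

neither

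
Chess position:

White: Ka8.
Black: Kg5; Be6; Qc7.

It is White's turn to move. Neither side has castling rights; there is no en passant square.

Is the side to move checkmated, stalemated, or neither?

stalemate

White to move; white king on a8.
In check: no.
King squares — a7: attacked by Qc7; b7: attacked by Qc7; b8: attacked by Qc7.
Legal moves for White: none.
Not in check and no legal moves → stalemate.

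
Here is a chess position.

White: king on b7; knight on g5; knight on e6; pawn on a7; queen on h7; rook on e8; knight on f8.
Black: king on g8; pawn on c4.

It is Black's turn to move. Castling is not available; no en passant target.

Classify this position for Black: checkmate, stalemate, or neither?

Black to move; black king on g8.
In check: yes, from the white queen on h7.
King squares — f7: attacked by Ng5; g7: attacked by Ne6; h7: attacked by Ng5; f8: attacked by Ne6; h8: attacked by Qh7.
Legal moves for Black: none.
In check with no legal moves → checkmate.

checkmate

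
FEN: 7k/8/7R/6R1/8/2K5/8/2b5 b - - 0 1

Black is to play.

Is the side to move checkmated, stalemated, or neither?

Black to move; black king on h8.
In check: yes, from the white rook on h6.
King squares — g7: attacked by Rg5; h7: attacked by Rh6; g8: attacked by Rg5.
Legal moves for Black: none.
In check with no legal moves → checkmate.

checkmate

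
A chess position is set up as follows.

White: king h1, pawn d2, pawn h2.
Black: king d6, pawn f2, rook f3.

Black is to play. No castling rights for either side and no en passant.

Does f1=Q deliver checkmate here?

yes

After f1=Q: white king on h1; in check: yes, from the black queen on f1.
King squares — g1: attacked by Qf1; g2: attacked by Qf1; h2: own pawn.
White has no legal moves → checkmate.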